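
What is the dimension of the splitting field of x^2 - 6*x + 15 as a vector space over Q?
[K:Q] = 2

The discriminant of x^2 + (-6)*x + (15) is b^2 - 4c = 36 - (60) = -24. Since -24 is not a perfect square in Q, the polynomial is irreducible over Q. Its two roots generate a degree-2 extension, so [K:Q] = 2.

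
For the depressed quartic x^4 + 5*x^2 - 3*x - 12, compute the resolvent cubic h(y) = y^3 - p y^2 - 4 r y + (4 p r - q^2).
h(y) = y^3 - 5*y^2 + 48*y - 249

Identify coefficients: p = 5, q = -3, r = -12.
Plug into h(y) = y^3 - p y^2 - 4 r y + (4 p r - q^2):
  h(y) = y^3 - (5) y^2 - 4*(-12) y + (4*(5)*(-12) - (-3)^2)
       = y^3 + (-5) y^2 + (48) y + (-249).
Simplifying: h(y) = y^3 - 5*y^2 + 48*y - 249.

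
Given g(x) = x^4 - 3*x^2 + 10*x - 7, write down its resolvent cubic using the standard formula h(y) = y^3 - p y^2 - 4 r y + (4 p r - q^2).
h(y) = y^3 + 3*y^2 + 28*y - 16

Identify coefficients: p = -3, q = 10, r = -7.
Plug into h(y) = y^3 - p y^2 - 4 r y + (4 p r - q^2):
  h(y) = y^3 - (-3) y^2 - 4*(-7) y + (4*(-3)*(-7) - (10)^2)
       = y^3 + (3) y^2 + (28) y + (-16).
Simplifying: h(y) = y^3 + 3*y^2 + 28*y - 16.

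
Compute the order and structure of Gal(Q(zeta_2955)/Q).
|Gal(Q(zeta_2955)/Q)| = phi(2955) = 1568; group ≅ (Z/2955Z)^* ≅ Z/2Z × Z/4Z × Z/196Z

The n-th cyclotomic polynomial Φ_2955(x) is the minimal polynomial of zeta_2955 over Q and has degree phi(2955) = 1568. So Q(zeta_2955) is a degree-1568 Galois extension with Galois group (Z/2955Z)^*. By CRT, (Z/2955Z)^* ≅ (Z/3Z)^* × (Z/5Z)^* × (Z/197Z)^*. Each prime-power unit group is (Z/3Z)^* ≅ Z/2Z; (Z/5Z)^* ≅ Z/4Z; (Z/197Z)^* ≅ Z/196Z. Hence Gal(Q(zeta_2955)/Q) ≅ Z/2Z × Z/4Z × Z/196Z.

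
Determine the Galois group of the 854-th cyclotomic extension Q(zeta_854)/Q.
|Gal(Q(zeta_854)/Q)| = phi(854) = 360; group ≅ (Z/854Z)^* ≅ Z/6Z × Z/60Z

The n-th cyclotomic polynomial Φ_854(x) is the minimal polynomial of zeta_854 over Q and has degree phi(854) = 360. So Q(zeta_854) is a degree-360 Galois extension with Galois group (Z/854Z)^*. By CRT, (Z/854Z)^* ≅ (Z/2Z)^* × (Z/7Z)^* × (Z/61Z)^*. Each prime-power unit group is (Z/2Z)^* ≅ trivial group (order 1); (Z/7Z)^* ≅ Z/6Z; (Z/61Z)^* ≅ Z/60Z. Hence Gal(Q(zeta_854)/Q) ≅ Z/6Z × Z/60Z.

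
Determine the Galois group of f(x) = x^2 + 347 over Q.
Gal(K/Q) = Z/2Z (cyclic of order 2)

x^2 + 347 is irreducible over Q since -347 is not a rational square. The splitting field Q(sqrt(-347)) has degree 2 over Q, and its unique nontrivial automorphism is sqrt(-347) ↦ -sqrt(-347). Hence Gal(Q(sqrt(-347))/Q) = Z/2Z.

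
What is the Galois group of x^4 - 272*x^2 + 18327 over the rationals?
Gal(K/Q) = V_4 (Klein four-group, Z/2Z × Z/2Z)

f factors as (x^2 - 123)(x^2 - 149), so the splitting field is K = Q(sqrt(123), sqrt(149)). The elements 123, 149, 18327 are all non-squares in Q, so sqrt(123) and sqrt(149) generate independent quadratic extensions. Thus [K:Q] = 4 and Gal(K/Q) is generated by the two order-2 automorphisms sqrt(123) ↦ -sqrt(123) and sqrt(149) ↦ -sqrt(149), giving V_4.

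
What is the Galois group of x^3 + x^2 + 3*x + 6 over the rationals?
Gal(K/Q) = S_3 (symmetric group of order 6)

Compute the discriminant of x^3 + (1)*x^2 + (3)*x + (6): Δ = -771. Since Δ is not a rational square, the Galois group is not contained in A_3; it must be the full S_3 (irreducibility of the cubic rules out anything smaller).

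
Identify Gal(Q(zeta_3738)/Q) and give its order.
|Gal(Q(zeta_3738)/Q)| = phi(3738) = 1056; group ≅ (Z/3738Z)^* ≅ Z/2Z × Z/6Z × Z/88Z

The n-th cyclotomic polynomial Φ_3738(x) is the minimal polynomial of zeta_3738 over Q and has degree phi(3738) = 1056. So Q(zeta_3738) is a degree-1056 Galois extension with Galois group (Z/3738Z)^*. By CRT, (Z/3738Z)^* ≅ (Z/2Z)^* × (Z/3Z)^* × (Z/7Z)^* × (Z/89Z)^*. Each prime-power unit group is (Z/2Z)^* ≅ trivial group (order 1); (Z/3Z)^* ≅ Z/2Z; (Z/7Z)^* ≅ Z/6Z; (Z/89Z)^* ≅ Z/88Z. Hence Gal(Q(zeta_3738)/Q) ≅ Z/2Z × Z/6Z × Z/88Z.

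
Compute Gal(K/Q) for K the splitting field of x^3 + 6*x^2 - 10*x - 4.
Gal(K/Q) = S_3 (symmetric group of order 6)

Compute the discriminant of x^3 + (6)*x^2 + (-10)*x + (-4): Δ = 14944. Since Δ is not a rational square, the Galois group is not contained in A_3; it must be the full S_3 (irreducibility of the cubic rules out anything smaller).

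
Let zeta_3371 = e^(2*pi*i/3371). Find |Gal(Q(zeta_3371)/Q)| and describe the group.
|Gal(Q(zeta_3371)/Q)| = phi(3371) = 3370; group ≅ (Z/3371Z)^* ≅ Z/3370Z

The n-th cyclotomic polynomial Φ_3371(x) is the minimal polynomial of zeta_3371 over Q and has degree phi(3371) = 3370. So Q(zeta_3371) is a degree-3370 Galois extension with Galois group (Z/3371Z)^*. (Z/3371Z)^* is cyclic since 3371 is an odd prime power (or 4). Hence Gal(Q(zeta_3371)/Q) ≅ Z/3370Z.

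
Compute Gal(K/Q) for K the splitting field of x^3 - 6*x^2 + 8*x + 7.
Gal(K/Q) = S_3 (symmetric group of order 6)

Compute the discriminant of x^3 + (-6)*x^2 + (8)*x + (7): Δ = -1067. Since Δ is not a rational square, the Galois group is not contained in A_3; it must be the full S_3 (irreducibility of the cubic rules out anything smaller).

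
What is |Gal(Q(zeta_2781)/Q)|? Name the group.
|Gal(Q(zeta_2781)/Q)| = phi(2781) = 1836; group ≅ (Z/2781Z)^* ≅ Z/18Z × Z/102Z

The n-th cyclotomic polynomial Φ_2781(x) is the minimal polynomial of zeta_2781 over Q and has degree phi(2781) = 1836. So Q(zeta_2781) is a degree-1836 Galois extension with Galois group (Z/2781Z)^*. By CRT, (Z/2781Z)^* ≅ (Z/27Z)^* × (Z/103Z)^*. Each prime-power unit group is (Z/27Z)^* ≅ Z/18Z; (Z/103Z)^* ≅ Z/102Z. Hence Gal(Q(zeta_2781)/Q) ≅ Z/18Z × Z/102Z.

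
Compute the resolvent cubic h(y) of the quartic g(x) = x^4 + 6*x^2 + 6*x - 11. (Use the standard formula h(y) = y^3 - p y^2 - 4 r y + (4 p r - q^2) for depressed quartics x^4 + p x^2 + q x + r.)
h(y) = y^3 - 6*y^2 + 44*y - 300

Identify coefficients: p = 6, q = 6, r = -11.
Plug into h(y) = y^3 - p y^2 - 4 r y + (4 p r - q^2):
  h(y) = y^3 - (6) y^2 - 4*(-11) y + (4*(6)*(-11) - (6)^2)
       = y^3 + (-6) y^2 + (44) y + (-300).
Simplifying: h(y) = y^3 - 6*y^2 + 44*y - 300.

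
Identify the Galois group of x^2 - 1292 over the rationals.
Gal(K/Q) = Z/2Z (cyclic of order 2)

x^2 - 1292 is irreducible over Q since 1292 is not a rational square. The splitting field Q(sqrt(1292)) has degree 2 over Q, and its unique nontrivial automorphism is sqrt(1292) ↦ -sqrt(1292). Hence Gal(Q(sqrt(1292))/Q) = Z/2Z.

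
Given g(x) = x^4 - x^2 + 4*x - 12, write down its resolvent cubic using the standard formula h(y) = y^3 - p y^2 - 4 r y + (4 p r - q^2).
h(y) = y^3 + y^2 + 48*y + 32

Identify coefficients: p = -1, q = 4, r = -12.
Plug into h(y) = y^3 - p y^2 - 4 r y + (4 p r - q^2):
  h(y) = y^3 - (-1) y^2 - 4*(-12) y + (4*(-1)*(-12) - (4)^2)
       = y^3 + (1) y^2 + (48) y + (32).
Simplifying: h(y) = y^3 + y^2 + 48*y + 32.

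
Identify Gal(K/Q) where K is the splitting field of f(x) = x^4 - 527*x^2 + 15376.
Gal(K/Q) = Z/2Z (cyclic of order 2)

f factors as (x^2 - 31)(x^2 - 496), so the splitting field is K = Q(sqrt(31), sqrt(496)). The squarefree part of 31 is 31 and the squarefree part of 496 is also 31, so sqrt(31) and sqrt(496) are both rational multiples of sqrt(31). Hence Q(sqrt(31)) = Q(sqrt(496)) = Q(sqrt(31)), and the splitting field collapses to a single degree-2 extension with Galois group Z/2Z.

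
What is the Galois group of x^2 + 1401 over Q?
Gal(K/Q) = Z/2Z (cyclic of order 2)

x^2 + 1401 is irreducible over Q since -1401 is not a rational square. The splitting field Q(sqrt(-1401)) has degree 2 over Q, and its unique nontrivial automorphism is sqrt(-1401) ↦ -sqrt(-1401). Hence Gal(Q(sqrt(-1401))/Q) = Z/2Z.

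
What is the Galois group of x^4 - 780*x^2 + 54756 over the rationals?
Gal(K/Q) = Z/2Z (cyclic of order 2)

f factors as (x^2 - 702)(x^2 - 78), so the splitting field is K = Q(sqrt(702), sqrt(78)). The squarefree part of 702 is 78 and the squarefree part of 78 is also 78, so sqrt(702) and sqrt(78) are both rational multiples of sqrt(78). Hence Q(sqrt(702)) = Q(sqrt(78)) = Q(sqrt(78)), and the splitting field collapses to a single degree-2 extension with Galois group Z/2Z.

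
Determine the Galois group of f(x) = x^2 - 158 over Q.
Gal(K/Q) = Z/2Z (cyclic of order 2)

x^2 - 158 is irreducible over Q since 158 is not a rational square. The splitting field Q(sqrt(158)) has degree 2 over Q, and its unique nontrivial automorphism is sqrt(158) ↦ -sqrt(158). Hence Gal(Q(sqrt(158))/Q) = Z/2Z.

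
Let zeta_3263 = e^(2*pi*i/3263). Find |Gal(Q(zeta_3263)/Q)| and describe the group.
|Gal(Q(zeta_3263)/Q)| = phi(3263) = 3000; group ≅ (Z/3263Z)^* ≅ Z/12Z × Z/250Z

The n-th cyclotomic polynomial Φ_3263(x) is the minimal polynomial of zeta_3263 over Q and has degree phi(3263) = 3000. So Q(zeta_3263) is a degree-3000 Galois extension with Galois group (Z/3263Z)^*. By CRT, (Z/3263Z)^* ≅ (Z/13Z)^* × (Z/251Z)^*. Each prime-power unit group is (Z/13Z)^* ≅ Z/12Z; (Z/251Z)^* ≅ Z/250Z. Hence Gal(Q(zeta_3263)/Q) ≅ Z/12Z × Z/250Z.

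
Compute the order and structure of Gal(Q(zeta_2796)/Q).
|Gal(Q(zeta_2796)/Q)| = phi(2796) = 928; group ≅ (Z/2796Z)^* ≅ Z/2Z × Z/2Z × Z/232Z

The n-th cyclotomic polynomial Φ_2796(x) is the minimal polynomial of zeta_2796 over Q and has degree phi(2796) = 928. So Q(zeta_2796) is a degree-928 Galois extension with Galois group (Z/2796Z)^*. By CRT, (Z/2796Z)^* ≅ (Z/4Z)^* × (Z/3Z)^* × (Z/233Z)^*. Each prime-power unit group is (Z/4Z)^* ≅ Z/2Z; (Z/3Z)^* ≅ Z/2Z; (Z/233Z)^* ≅ Z/232Z. Hence Gal(Q(zeta_2796)/Q) ≅ Z/2Z × Z/2Z × Z/232Z.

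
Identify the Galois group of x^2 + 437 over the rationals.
Gal(K/Q) = Z/2Z (cyclic of order 2)

x^2 + 437 is irreducible over Q since -437 is not a rational square. The splitting field Q(sqrt(-437)) has degree 2 over Q, and its unique nontrivial automorphism is sqrt(-437) ↦ -sqrt(-437). Hence Gal(Q(sqrt(-437))/Q) = Z/2Z.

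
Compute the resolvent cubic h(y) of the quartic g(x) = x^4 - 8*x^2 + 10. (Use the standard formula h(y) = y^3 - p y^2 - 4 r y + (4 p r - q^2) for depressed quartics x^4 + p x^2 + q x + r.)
h(y) = y^3 + 8*y^2 - 40*y - 320

Identify coefficients: p = -8, q = 0, r = 10.
Plug into h(y) = y^3 - p y^2 - 4 r y + (4 p r - q^2):
  h(y) = y^3 - (-8) y^2 - 4*(10) y + (4*(-8)*(10) - (0)^2)
       = y^3 + (8) y^2 + (-40) y + (-320).
Simplifying: h(y) = y^3 + 8*y^2 - 40*y - 320.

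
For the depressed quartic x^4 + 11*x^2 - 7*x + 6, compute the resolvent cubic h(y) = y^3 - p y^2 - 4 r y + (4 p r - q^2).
h(y) = y^3 - 11*y^2 - 24*y + 215

Identify coefficients: p = 11, q = -7, r = 6.
Plug into h(y) = y^3 - p y^2 - 4 r y + (4 p r - q^2):
  h(y) = y^3 - (11) y^2 - 4*(6) y + (4*(11)*(6) - (-7)^2)
       = y^3 + (-11) y^2 + (-24) y + (215).
Simplifying: h(y) = y^3 - 11*y^2 - 24*y + 215.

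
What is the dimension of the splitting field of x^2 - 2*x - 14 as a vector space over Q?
[K:Q] = 2

The discriminant of x^2 + (-2)*x + (-14) is b^2 - 4c = 4 - (-56) = 60. Since 60 is not a perfect square in Q, the polynomial is irreducible over Q. Its two roots generate a degree-2 extension, so [K:Q] = 2.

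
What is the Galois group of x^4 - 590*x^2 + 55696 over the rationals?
Gal(K/Q) = Z/2Z (cyclic of order 2)

f factors as (x^2 - 472)(x^2 - 118), so the splitting field is K = Q(sqrt(472), sqrt(118)). The squarefree part of 472 is 118 and the squarefree part of 118 is also 118, so sqrt(472) and sqrt(118) are both rational multiples of sqrt(118). Hence Q(sqrt(472)) = Q(sqrt(118)) = Q(sqrt(118)), and the splitting field collapses to a single degree-2 extension with Galois group Z/2Z.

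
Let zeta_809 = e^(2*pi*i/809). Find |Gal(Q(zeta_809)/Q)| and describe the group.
|Gal(Q(zeta_809)/Q)| = phi(809) = 808; group ≅ (Z/809Z)^* ≅ Z/808Z

The n-th cyclotomic polynomial Φ_809(x) is the minimal polynomial of zeta_809 over Q and has degree phi(809) = 808. So Q(zeta_809) is a degree-808 Galois extension with Galois group (Z/809Z)^*. (Z/809Z)^* is cyclic since 809 is an odd prime power (or 4). Hence Gal(Q(zeta_809)/Q) ≅ Z/808Z.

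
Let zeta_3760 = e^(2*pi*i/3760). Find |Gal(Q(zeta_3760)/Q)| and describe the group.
|Gal(Q(zeta_3760)/Q)| = phi(3760) = 1472; group ≅ (Z/3760Z)^* ≅ Z/2Z × Z/4Z × Z/4Z × Z/46Z

The n-th cyclotomic polynomial Φ_3760(x) is the minimal polynomial of zeta_3760 over Q and has degree phi(3760) = 1472. So Q(zeta_3760) is a degree-1472 Galois extension with Galois group (Z/3760Z)^*. By CRT, (Z/3760Z)^* ≅ (Z/16Z)^* × (Z/5Z)^* × (Z/47Z)^*. Each prime-power unit group is (Z/16Z)^* ≅ Z/2Z × Z/4Z; (Z/5Z)^* ≅ Z/4Z; (Z/47Z)^* ≅ Z/46Z. Hence Gal(Q(zeta_3760)/Q) ≅ Z/2Z × Z/4Z × Z/4Z × Z/46Z.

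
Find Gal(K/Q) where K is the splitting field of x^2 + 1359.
Gal(K/Q) = Z/2Z (cyclic of order 2)

x^2 + 1359 is irreducible over Q since -1359 is not a rational square. The splitting field Q(sqrt(-1359)) has degree 2 over Q, and its unique nontrivial automorphism is sqrt(-1359) ↦ -sqrt(-1359). Hence Gal(Q(sqrt(-1359))/Q) = Z/2Z.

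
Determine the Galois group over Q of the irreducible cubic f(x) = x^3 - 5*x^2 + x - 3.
Gal(K/Q) = S_3 (symmetric group of order 6)

Compute the discriminant of x^3 + (-5)*x^2 + (1)*x + (-3): Δ = -1452. Since Δ is not a rational square, the Galois group is not contained in A_3; it must be the full S_3 (irreducibility of the cubic rules out anything smaller).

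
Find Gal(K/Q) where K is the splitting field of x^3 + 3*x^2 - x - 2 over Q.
Gal(K/Q) = S_3 (symmetric group of order 6)

Compute the discriminant of x^3 + (3)*x^2 + (-1)*x + (-2): Δ = 229. Since Δ is not a rational square, the Galois group is not contained in A_3; it must be the full S_3 (irreducibility of the cubic rules out anything smaller).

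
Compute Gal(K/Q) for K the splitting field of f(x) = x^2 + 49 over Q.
Gal(K/Q) = Z/2Z (cyclic of order 2)

x^2 + 49 is irreducible over Q since -49 is not a rational square. The splitting field Q(sqrt(-49)) has degree 2 over Q, and its unique nontrivial automorphism is sqrt(-49) ↦ -sqrt(-49). Hence Gal(Q(sqrt(-49))/Q) = Z/2Z.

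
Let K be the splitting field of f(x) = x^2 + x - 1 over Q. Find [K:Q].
[K:Q] = 2

The discriminant of x^2 + (1)*x + (-1) is b^2 - 4c = 1 - (-4) = 5. Since 5 is not a perfect square in Q, the polynomial is irreducible over Q. Its two roots generate a degree-2 extension, so [K:Q] = 2.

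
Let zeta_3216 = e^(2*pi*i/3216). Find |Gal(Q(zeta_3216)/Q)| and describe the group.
|Gal(Q(zeta_3216)/Q)| = phi(3216) = 1056; group ≅ (Z/3216Z)^* ≅ Z/2Z × Z/2Z × Z/4Z × Z/66Z

The n-th cyclotomic polynomial Φ_3216(x) is the minimal polynomial of zeta_3216 over Q and has degree phi(3216) = 1056. So Q(zeta_3216) is a degree-1056 Galois extension with Galois group (Z/3216Z)^*. By CRT, (Z/3216Z)^* ≅ (Z/16Z)^* × (Z/3Z)^* × (Z/67Z)^*. Each prime-power unit group is (Z/16Z)^* ≅ Z/2Z × Z/4Z; (Z/3Z)^* ≅ Z/2Z; (Z/67Z)^* ≅ Z/66Z. Hence Gal(Q(zeta_3216)/Q) ≅ Z/2Z × Z/2Z × Z/4Z × Z/66Z.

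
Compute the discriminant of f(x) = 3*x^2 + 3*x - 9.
Δ = 117

For a quadratic a x^2 + b x + c the discriminant is Δ = b^2 - 4ac = (3)^2 - 4*(3)*(-9) = 9 - (-108) = 117.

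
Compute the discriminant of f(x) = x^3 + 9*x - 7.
Δ = -4239

For a depressed cubic x^3 + p x + q the discriminant is Δ = -4 p^3 - 27 q^2 = -4*(9)^3 - 27*(-7)^2 = -2916 - 1323 = -4239.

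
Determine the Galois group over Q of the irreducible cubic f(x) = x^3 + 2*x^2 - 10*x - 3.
Gal(K/Q) = S_3 (symmetric group of order 6)

Compute the discriminant of x^3 + (2)*x^2 + (-10)*x + (-3): Δ = 5333. Since Δ is not a rational square, the Galois group is not contained in A_3; it must be the full S_3 (irreducibility of the cubic rules out anything smaller).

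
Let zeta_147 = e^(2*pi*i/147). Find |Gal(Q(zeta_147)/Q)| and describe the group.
|Gal(Q(zeta_147)/Q)| = phi(147) = 84; group ≅ (Z/147Z)^* ≅ Z/2Z × Z/42Z

The n-th cyclotomic polynomial Φ_147(x) is the minimal polynomial of zeta_147 over Q and has degree phi(147) = 84. So Q(zeta_147) is a degree-84 Galois extension with Galois group (Z/147Z)^*. By CRT, (Z/147Z)^* ≅ (Z/3Z)^* × (Z/49Z)^*. Each prime-power unit group is (Z/3Z)^* ≅ Z/2Z; (Z/49Z)^* ≅ Z/42Z. Hence Gal(Q(zeta_147)/Q) ≅ Z/2Z × Z/42Z.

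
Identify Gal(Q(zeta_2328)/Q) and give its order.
|Gal(Q(zeta_2328)/Q)| = phi(2328) = 768; group ≅ (Z/2328Z)^* ≅ Z/2Z × Z/2Z × Z/2Z × Z/96Z

The n-th cyclotomic polynomial Φ_2328(x) is the minimal polynomial of zeta_2328 over Q and has degree phi(2328) = 768. So Q(zeta_2328) is a degree-768 Galois extension with Galois group (Z/2328Z)^*. By CRT, (Z/2328Z)^* ≅ (Z/8Z)^* × (Z/3Z)^* × (Z/97Z)^*. Each prime-power unit group is (Z/8Z)^* ≅ Z/2Z × Z/2Z; (Z/3Z)^* ≅ Z/2Z; (Z/97Z)^* ≅ Z/96Z. Hence Gal(Q(zeta_2328)/Q) ≅ Z/2Z × Z/2Z × Z/2Z × Z/96Z.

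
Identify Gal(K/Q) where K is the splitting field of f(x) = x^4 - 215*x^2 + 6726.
Gal(K/Q) = V_4 (Klein four-group, Z/2Z × Z/2Z)

f factors as (x^2 - 38)(x^2 - 177), so the splitting field is K = Q(sqrt(38), sqrt(177)). The elements 38, 177, 6726 are all non-squares in Q, so sqrt(38) and sqrt(177) generate independent quadratic extensions. Thus [K:Q] = 4 and Gal(K/Q) is generated by the two order-2 automorphisms sqrt(38) ↦ -sqrt(38) and sqrt(177) ↦ -sqrt(177), giving V_4.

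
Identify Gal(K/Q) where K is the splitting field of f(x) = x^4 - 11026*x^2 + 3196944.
Gal(K/Q) = Z/2Z (cyclic of order 2)

f factors as (x^2 - 10728)(x^2 - 298), so the splitting field is K = Q(sqrt(10728), sqrt(298)). The squarefree part of 10728 is 298 and the squarefree part of 298 is also 298, so sqrt(10728) and sqrt(298) are both rational multiples of sqrt(298). Hence Q(sqrt(10728)) = Q(sqrt(298)) = Q(sqrt(298)), and the splitting field collapses to a single degree-2 extension with Galois group Z/2Z.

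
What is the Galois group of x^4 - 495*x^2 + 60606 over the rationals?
Gal(K/Q) = V_4 (Klein four-group, Z/2Z × Z/2Z)

f factors as (x^2 - 222)(x^2 - 273), so the splitting field is K = Q(sqrt(222), sqrt(273)). The elements 222, 273, 60606 are all non-squares in Q, so sqrt(222) and sqrt(273) generate independent quadratic extensions. Thus [K:Q] = 4 and Gal(K/Q) is generated by the two order-2 automorphisms sqrt(222) ↦ -sqrt(222) and sqrt(273) ↦ -sqrt(273), giving V_4.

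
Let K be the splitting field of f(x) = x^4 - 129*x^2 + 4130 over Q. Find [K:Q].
[K:Q] = 4

f factors as (x^2 - 70)(x^2 - 59); the splitting field is K = Q(sqrt(70), sqrt(59)). Since 70, 59, and 4130 are all non-squares in Q, the three subfields Q(sqrt(70)), Q(sqrt(59)), Q(sqrt(4130)) are distinct degree-2 extensions, so [K:Q] = 4 (Klein four Galois group).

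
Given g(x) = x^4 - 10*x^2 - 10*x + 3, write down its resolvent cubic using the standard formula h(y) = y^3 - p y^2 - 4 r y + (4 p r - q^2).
h(y) = y^3 + 10*y^2 - 12*y - 220

Identify coefficients: p = -10, q = -10, r = 3.
Plug into h(y) = y^3 - p y^2 - 4 r y + (4 p r - q^2):
  h(y) = y^3 - (-10) y^2 - 4*(3) y + (4*(-10)*(3) - (-10)^2)
       = y^3 + (10) y^2 + (-12) y + (-220).
Simplifying: h(y) = y^3 + 10*y^2 - 12*y - 220.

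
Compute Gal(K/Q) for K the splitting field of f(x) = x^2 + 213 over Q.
Gal(K/Q) = Z/2Z (cyclic of order 2)

x^2 + 213 is irreducible over Q since -213 is not a rational square. The splitting field Q(sqrt(-213)) has degree 2 over Q, and its unique nontrivial automorphism is sqrt(-213) ↦ -sqrt(-213). Hence Gal(Q(sqrt(-213))/Q) = Z/2Z.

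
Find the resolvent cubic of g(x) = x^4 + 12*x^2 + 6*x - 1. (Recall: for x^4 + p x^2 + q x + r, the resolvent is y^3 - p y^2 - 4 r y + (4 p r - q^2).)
h(y) = y^3 - 12*y^2 + 4*y - 84

Identify coefficients: p = 12, q = 6, r = -1.
Plug into h(y) = y^3 - p y^2 - 4 r y + (4 p r - q^2):
  h(y) = y^3 - (12) y^2 - 4*(-1) y + (4*(12)*(-1) - (6)^2)
       = y^3 + (-12) y^2 + (4) y + (-84).
Simplifying: h(y) = y^3 - 12*y^2 + 4*y - 84.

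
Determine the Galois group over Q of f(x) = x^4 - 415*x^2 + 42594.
Gal(K/Q) = V_4 (Klein four-group, Z/2Z × Z/2Z)

f factors as (x^2 - 186)(x^2 - 229), so the splitting field is K = Q(sqrt(186), sqrt(229)). The elements 186, 229, 42594 are all non-squares in Q, so sqrt(186) and sqrt(229) generate independent quadratic extensions. Thus [K:Q] = 4 and Gal(K/Q) is generated by the two order-2 automorphisms sqrt(186) ↦ -sqrt(186) and sqrt(229) ↦ -sqrt(229), giving V_4.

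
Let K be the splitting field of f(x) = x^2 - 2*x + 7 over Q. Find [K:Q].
[K:Q] = 2

The discriminant of x^2 + (-2)*x + (7) is b^2 - 4c = 4 - (28) = -24. Since -24 is not a perfect square in Q, the polynomial is irreducible over Q. Its two roots generate a degree-2 extension, so [K:Q] = 2.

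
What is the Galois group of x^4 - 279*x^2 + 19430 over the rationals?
Gal(K/Q) = V_4 (Klein four-group, Z/2Z × Z/2Z)

f factors as (x^2 - 145)(x^2 - 134), so the splitting field is K = Q(sqrt(145), sqrt(134)). The elements 145, 134, 19430 are all non-squares in Q, so sqrt(145) and sqrt(134) generate independent quadratic extensions. Thus [K:Q] = 4 and Gal(K/Q) is generated by the two order-2 automorphisms sqrt(145) ↦ -sqrt(145) and sqrt(134) ↦ -sqrt(134), giving V_4.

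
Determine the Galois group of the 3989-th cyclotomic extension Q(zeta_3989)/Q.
|Gal(Q(zeta_3989)/Q)| = phi(3989) = 3988; group ≅ (Z/3989Z)^* ≅ Z/3988Z

The n-th cyclotomic polynomial Φ_3989(x) is the minimal polynomial of zeta_3989 over Q and has degree phi(3989) = 3988. So Q(zeta_3989) is a degree-3988 Galois extension with Galois group (Z/3989Z)^*. (Z/3989Z)^* is cyclic since 3989 is an odd prime power (or 4). Hence Gal(Q(zeta_3989)/Q) ≅ Z/3988Z.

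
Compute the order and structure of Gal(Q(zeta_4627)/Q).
|Gal(Q(zeta_4627)/Q)| = phi(4627) = 3960; group ≅ (Z/4627Z)^* ≅ Z/6Z × Z/660Z

The n-th cyclotomic polynomial Φ_4627(x) is the minimal polynomial of zeta_4627 over Q and has degree phi(4627) = 3960. So Q(zeta_4627) is a degree-3960 Galois extension with Galois group (Z/4627Z)^*. By CRT, (Z/4627Z)^* ≅ (Z/7Z)^* × (Z/661Z)^*. Each prime-power unit group is (Z/7Z)^* ≅ Z/6Z; (Z/661Z)^* ≅ Z/660Z. Hence Gal(Q(zeta_4627)/Q) ≅ Z/6Z × Z/660Z.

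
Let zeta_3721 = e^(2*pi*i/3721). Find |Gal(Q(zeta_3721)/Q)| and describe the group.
|Gal(Q(zeta_3721)/Q)| = phi(3721) = 3660; group ≅ (Z/3721Z)^* ≅ Z/3660Z

The n-th cyclotomic polynomial Φ_3721(x) is the minimal polynomial of zeta_3721 over Q and has degree phi(3721) = 3660. So Q(zeta_3721) is a degree-3660 Galois extension with Galois group (Z/3721Z)^*. (Z/3721Z)^* is cyclic since 3721 is an odd prime power (or 4). Hence Gal(Q(zeta_3721)/Q) ≅ Z/3660Z.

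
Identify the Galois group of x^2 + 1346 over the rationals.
Gal(K/Q) = Z/2Z (cyclic of order 2)

x^2 + 1346 is irreducible over Q since -1346 is not a rational square. The splitting field Q(sqrt(-1346)) has degree 2 over Q, and its unique nontrivial automorphism is sqrt(-1346) ↦ -sqrt(-1346). Hence Gal(Q(sqrt(-1346))/Q) = Z/2Z.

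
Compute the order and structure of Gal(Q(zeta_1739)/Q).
|Gal(Q(zeta_1739)/Q)| = phi(1739) = 1656; group ≅ (Z/1739Z)^* ≅ Z/36Z × Z/46Z

The n-th cyclotomic polynomial Φ_1739(x) is the minimal polynomial of zeta_1739 over Q and has degree phi(1739) = 1656. So Q(zeta_1739) is a degree-1656 Galois extension with Galois group (Z/1739Z)^*. By CRT, (Z/1739Z)^* ≅ (Z/37Z)^* × (Z/47Z)^*. Each prime-power unit group is (Z/37Z)^* ≅ Z/36Z; (Z/47Z)^* ≅ Z/46Z. Hence Gal(Q(zeta_1739)/Q) ≅ Z/36Z × Z/46Z.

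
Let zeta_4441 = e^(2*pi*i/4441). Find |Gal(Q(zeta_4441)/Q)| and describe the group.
|Gal(Q(zeta_4441)/Q)| = phi(4441) = 4440; group ≅ (Z/4441Z)^* ≅ Z/4440Z

The n-th cyclotomic polynomial Φ_4441(x) is the minimal polynomial of zeta_4441 over Q and has degree phi(4441) = 4440. So Q(zeta_4441) is a degree-4440 Galois extension with Galois group (Z/4441Z)^*. (Z/4441Z)^* is cyclic since 4441 is an odd prime power (or 4). Hence Gal(Q(zeta_4441)/Q) ≅ Z/4440Z.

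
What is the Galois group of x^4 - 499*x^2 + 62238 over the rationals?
Gal(K/Q) = V_4 (Klein four-group, Z/2Z × Z/2Z)

f factors as (x^2 - 246)(x^2 - 253), so the splitting field is K = Q(sqrt(246), sqrt(253)). The elements 246, 253, 62238 are all non-squares in Q, so sqrt(246) and sqrt(253) generate independent quadratic extensions. Thus [K:Q] = 4 and Gal(K/Q) is generated by the two order-2 automorphisms sqrt(246) ↦ -sqrt(246) and sqrt(253) ↦ -sqrt(253), giving V_4.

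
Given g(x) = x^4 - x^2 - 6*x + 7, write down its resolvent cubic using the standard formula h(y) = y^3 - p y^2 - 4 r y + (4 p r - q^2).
h(y) = y^3 + y^2 - 28*y - 64

Identify coefficients: p = -1, q = -6, r = 7.
Plug into h(y) = y^3 - p y^2 - 4 r y + (4 p r - q^2):
  h(y) = y^3 - (-1) y^2 - 4*(7) y + (4*(-1)*(7) - (-6)^2)
       = y^3 + (1) y^2 + (-28) y + (-64).
Simplifying: h(y) = y^3 + y^2 - 28*y - 64.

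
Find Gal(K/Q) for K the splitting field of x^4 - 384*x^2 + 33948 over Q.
Gal(K/Q) = V_4 (Klein four-group, Z/2Z × Z/2Z)

f factors as (x^2 - 246)(x^2 - 138), so the splitting field is K = Q(sqrt(246), sqrt(138)). The elements 246, 138, 33948 are all non-squares in Q, so sqrt(246) and sqrt(138) generate independent quadratic extensions. Thus [K:Q] = 4 and Gal(K/Q) is generated by the two order-2 automorphisms sqrt(246) ↦ -sqrt(246) and sqrt(138) ↦ -sqrt(138), giving V_4.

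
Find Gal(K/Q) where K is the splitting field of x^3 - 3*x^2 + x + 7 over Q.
Gal(K/Q) = S_3 (symmetric group of order 6)

Compute the discriminant of x^3 + (-3)*x^2 + (1)*x + (7): Δ = -940. Since Δ is not a rational square, the Galois group is not contained in A_3; it must be the full S_3 (irreducibility of the cubic rules out anything smaller).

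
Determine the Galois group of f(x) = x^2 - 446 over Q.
Gal(K/Q) = Z/2Z (cyclic of order 2)

x^2 - 446 is irreducible over Q since 446 is not a rational square. The splitting field Q(sqrt(446)) has degree 2 over Q, and its unique nontrivial automorphism is sqrt(446) ↦ -sqrt(446). Hence Gal(Q(sqrt(446))/Q) = Z/2Z.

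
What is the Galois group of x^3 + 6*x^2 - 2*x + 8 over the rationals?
Gal(K/Q) = S_3 (symmetric group of order 6)

Compute the discriminant of x^3 + (6)*x^2 + (-2)*x + (8): Δ = -10192. Since Δ is not a rational square, the Galois group is not contained in A_3; it must be the full S_3 (irreducibility of the cubic rules out anything smaller).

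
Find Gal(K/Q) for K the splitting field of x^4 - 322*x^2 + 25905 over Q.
Gal(K/Q) = V_4 (Klein four-group, Z/2Z × Z/2Z)

f factors as (x^2 - 157)(x^2 - 165), so the splitting field is K = Q(sqrt(157), sqrt(165)). The elements 157, 165, 25905 are all non-squares in Q, so sqrt(157) and sqrt(165) generate independent quadratic extensions. Thus [K:Q] = 4 and Gal(K/Q) is generated by the two order-2 automorphisms sqrt(157) ↦ -sqrt(157) and sqrt(165) ↦ -sqrt(165), giving V_4.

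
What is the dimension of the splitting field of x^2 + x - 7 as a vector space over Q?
[K:Q] = 2

The discriminant of x^2 + (1)*x + (-7) is b^2 - 4c = 1 - (-28) = 29. Since 29 is not a perfect square in Q, the polynomial is irreducible over Q. Its two roots generate a degree-2 extension, so [K:Q] = 2.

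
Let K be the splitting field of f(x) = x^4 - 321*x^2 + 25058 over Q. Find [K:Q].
[K:Q] = 4

f factors as (x^2 - 134)(x^2 - 187); the splitting field is K = Q(sqrt(134), sqrt(187)). Since 134, 187, and 25058 are all non-squares in Q, the three subfields Q(sqrt(134)), Q(sqrt(187)), Q(sqrt(25058)) are distinct degree-2 extensions, so [K:Q] = 4 (Klein four Galois group).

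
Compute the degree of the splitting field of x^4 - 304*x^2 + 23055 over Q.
[K:Q] = 4

f factors as (x^2 - 159)(x^2 - 145); the splitting field is K = Q(sqrt(159), sqrt(145)). Since 159, 145, and 23055 are all non-squares in Q, the three subfields Q(sqrt(159)), Q(sqrt(145)), Q(sqrt(23055)) are distinct degree-2 extensions, so [K:Q] = 4 (Klein four Galois group).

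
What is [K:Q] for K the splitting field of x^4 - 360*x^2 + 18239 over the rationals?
[K:Q] = 4

f factors as (x^2 - 299)(x^2 - 61); the splitting field is K = Q(sqrt(299), sqrt(61)). Since 299, 61, and 18239 are all non-squares in Q, the three subfields Q(sqrt(299)), Q(sqrt(61)), Q(sqrt(18239)) are distinct degree-2 extensions, so [K:Q] = 4 (Klein four Galois group).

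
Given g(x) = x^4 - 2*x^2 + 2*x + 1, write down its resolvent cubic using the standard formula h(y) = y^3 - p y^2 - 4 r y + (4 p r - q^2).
h(y) = y^3 + 2*y^2 - 4*y - 12

Identify coefficients: p = -2, q = 2, r = 1.
Plug into h(y) = y^3 - p y^2 - 4 r y + (4 p r - q^2):
  h(y) = y^3 - (-2) y^2 - 4*(1) y + (4*(-2)*(1) - (2)^2)
       = y^3 + (2) y^2 + (-4) y + (-12).
Simplifying: h(y) = y^3 + 2*y^2 - 4*y - 12.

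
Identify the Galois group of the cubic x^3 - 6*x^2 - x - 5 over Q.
Gal(K/Q) = S_3 (symmetric group of order 6)

Compute the discriminant of x^3 + (-6)*x^2 + (-1)*x + (-5): Δ = -5495. Since Δ is not a rational square, the Galois group is not contained in A_3; it must be the full S_3 (irreducibility of the cubic rules out anything smaller).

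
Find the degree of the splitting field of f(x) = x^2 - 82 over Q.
[K:Q] = 2

The polynomial x^2 - 82 is irreducible over Q since 82 is not a perfect square. Its splitting field is Q(sqrt(82)), which has degree 2 over Q.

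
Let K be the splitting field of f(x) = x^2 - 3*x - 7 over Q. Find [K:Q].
[K:Q] = 2

The discriminant of x^2 + (-3)*x + (-7) is b^2 - 4c = 9 - (-28) = 37. Since 37 is not a perfect square in Q, the polynomial is irreducible over Q. Its two roots generate a degree-2 extension, so [K:Q] = 2.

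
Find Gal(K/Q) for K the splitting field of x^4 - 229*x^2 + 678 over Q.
Gal(K/Q) = V_4 (Klein four-group, Z/2Z × Z/2Z)

f factors as (x^2 - 3)(x^2 - 226), so the splitting field is K = Q(sqrt(3), sqrt(226)). The elements 3, 226, 678 are all non-squares in Q, so sqrt(3) and sqrt(226) generate independent quadratic extensions. Thus [K:Q] = 4 and Gal(K/Q) is generated by the two order-2 automorphisms sqrt(3) ↦ -sqrt(3) and sqrt(226) ↦ -sqrt(226), giving V_4.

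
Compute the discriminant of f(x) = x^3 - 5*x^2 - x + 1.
Δ = 592

For x^3 + a x^2 + b x + c the discriminant is Δ = 18 a b c - 4 a^3 c + a^2 b^2 - 4 b^3 - 27 c^2.
Plug a = -5, b = -1, c = 1:
  18*(-5)*(-1)*(1) - 4*(-5)^3*(1) + (-5)^2*(-1)^2 - 4*(-1)^3 - 27*(1)^2
  = 90 + (500) + 25 + (4) + (-27)
  = 592.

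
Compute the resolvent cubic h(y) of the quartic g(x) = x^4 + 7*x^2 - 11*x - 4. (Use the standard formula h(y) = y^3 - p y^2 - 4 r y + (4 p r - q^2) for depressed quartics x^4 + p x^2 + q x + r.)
h(y) = y^3 - 7*y^2 + 16*y - 233

Identify coefficients: p = 7, q = -11, r = -4.
Plug into h(y) = y^3 - p y^2 - 4 r y + (4 p r - q^2):
  h(y) = y^3 - (7) y^2 - 4*(-4) y + (4*(7)*(-4) - (-11)^2)
       = y^3 + (-7) y^2 + (16) y + (-233).
Simplifying: h(y) = y^3 - 7*y^2 + 16*y - 233.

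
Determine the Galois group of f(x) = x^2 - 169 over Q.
Gal(K/Q) = trivial group (order 1)

x^2 - 169 factors as (x - 13)(x + 13) over Q, so its splitting field is Q itself and the Galois group is trivial.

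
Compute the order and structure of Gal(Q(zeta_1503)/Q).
|Gal(Q(zeta_1503)/Q)| = phi(1503) = 996; group ≅ (Z/1503Z)^* ≅ Z/6Z × Z/166Z

The n-th cyclotomic polynomial Φ_1503(x) is the minimal polynomial of zeta_1503 over Q and has degree phi(1503) = 996. So Q(zeta_1503) is a degree-996 Galois extension with Galois group (Z/1503Z)^*. By CRT, (Z/1503Z)^* ≅ (Z/9Z)^* × (Z/167Z)^*. Each prime-power unit group is (Z/9Z)^* ≅ Z/6Z; (Z/167Z)^* ≅ Z/166Z. Hence Gal(Q(zeta_1503)/Q) ≅ Z/6Z × Z/166Z.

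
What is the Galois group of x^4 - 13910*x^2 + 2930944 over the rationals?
Gal(K/Q) = Z/2Z (cyclic of order 2)

f factors as (x^2 - 214)(x^2 - 13696), so the splitting field is K = Q(sqrt(214), sqrt(13696)). The squarefree part of 214 is 214 and the squarefree part of 13696 is also 214, so sqrt(214) and sqrt(13696) are both rational multiples of sqrt(214). Hence Q(sqrt(214)) = Q(sqrt(13696)) = Q(sqrt(214)), and the splitting field collapses to a single degree-2 extension with Galois group Z/2Z.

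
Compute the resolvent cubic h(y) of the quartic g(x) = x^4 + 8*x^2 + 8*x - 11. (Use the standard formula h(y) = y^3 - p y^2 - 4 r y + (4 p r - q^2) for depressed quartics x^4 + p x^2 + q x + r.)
h(y) = y^3 - 8*y^2 + 44*y - 416

Identify coefficients: p = 8, q = 8, r = -11.
Plug into h(y) = y^3 - p y^2 - 4 r y + (4 p r - q^2):
  h(y) = y^3 - (8) y^2 - 4*(-11) y + (4*(8)*(-11) - (8)^2)
       = y^3 + (-8) y^2 + (44) y + (-416).
Simplifying: h(y) = y^3 - 8*y^2 + 44*y - 416.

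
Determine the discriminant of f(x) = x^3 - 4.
Δ = -432

For a depressed cubic x^3 + p x + q the discriminant is Δ = -4 p^3 - 27 q^2 = -4*(0)^3 - 27*(-4)^2 = 0 - 432 = -432.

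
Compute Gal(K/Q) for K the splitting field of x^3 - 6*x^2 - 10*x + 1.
Gal(K/Q) = S_3 (symmetric group of order 6)

Compute the discriminant of x^3 + (-6)*x^2 + (-10)*x + (1): Δ = 9517. Since Δ is not a rational square, the Galois group is not contained in A_3; it must be the full S_3 (irreducibility of the cubic rules out anything smaller).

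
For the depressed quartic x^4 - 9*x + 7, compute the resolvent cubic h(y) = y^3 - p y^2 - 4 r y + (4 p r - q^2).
h(y) = y^3 - 28*y - 81

Identify coefficients: p = 0, q = -9, r = 7.
Plug into h(y) = y^3 - p y^2 - 4 r y + (4 p r - q^2):
  h(y) = y^3 - (0) y^2 - 4*(7) y + (4*(0)*(7) - (-9)^2)
       = y^3 + (0) y^2 + (-28) y + (-81).
Simplifying: h(y) = y^3 - 28*y - 81.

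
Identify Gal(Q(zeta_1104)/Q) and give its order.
|Gal(Q(zeta_1104)/Q)| = phi(1104) = 352; group ≅ (Z/1104Z)^* ≅ Z/2Z × Z/2Z × Z/4Z × Z/22Z

The n-th cyclotomic polynomial Φ_1104(x) is the minimal polynomial of zeta_1104 over Q and has degree phi(1104) = 352. So Q(zeta_1104) is a degree-352 Galois extension with Galois group (Z/1104Z)^*. By CRT, (Z/1104Z)^* ≅ (Z/16Z)^* × (Z/3Z)^* × (Z/23Z)^*. Each prime-power unit group is (Z/16Z)^* ≅ Z/2Z × Z/4Z; (Z/3Z)^* ≅ Z/2Z; (Z/23Z)^* ≅ Z/22Z. Hence Gal(Q(zeta_1104)/Q) ≅ Z/2Z × Z/2Z × Z/4Z × Z/22Z.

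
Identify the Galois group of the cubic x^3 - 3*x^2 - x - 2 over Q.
Gal(K/Q) = S_3 (symmetric group of order 6)

Compute the discriminant of x^3 + (-3)*x^2 + (-1)*x + (-2): Δ = -419. Since Δ is not a rational square, the Galois group is not contained in A_3; it must be the full S_3 (irreducibility of the cubic rules out anything smaller).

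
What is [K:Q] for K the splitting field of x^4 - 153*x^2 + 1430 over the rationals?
[K:Q] = 4

f factors as (x^2 - 10)(x^2 - 143); the splitting field is K = Q(sqrt(10), sqrt(143)). Since 10, 143, and 1430 are all non-squares in Q, the three subfields Q(sqrt(10)), Q(sqrt(143)), Q(sqrt(1430)) are distinct degree-2 extensions, so [K:Q] = 4 (Klein four Galois group).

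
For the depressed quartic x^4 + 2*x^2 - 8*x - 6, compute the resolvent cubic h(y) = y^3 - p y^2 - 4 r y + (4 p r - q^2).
h(y) = y^3 - 2*y^2 + 24*y - 112

Identify coefficients: p = 2, q = -8, r = -6.
Plug into h(y) = y^3 - p y^2 - 4 r y + (4 p r - q^2):
  h(y) = y^3 - (2) y^2 - 4*(-6) y + (4*(2)*(-6) - (-8)^2)
       = y^3 + (-2) y^2 + (24) y + (-112).
Simplifying: h(y) = y^3 - 2*y^2 + 24*y - 112.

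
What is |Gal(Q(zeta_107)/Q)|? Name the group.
|Gal(Q(zeta_107)/Q)| = phi(107) = 106; group ≅ (Z/107Z)^* ≅ Z/106Z

The n-th cyclotomic polynomial Φ_107(x) is the minimal polynomial of zeta_107 over Q and has degree phi(107) = 106. So Q(zeta_107) is a degree-106 Galois extension with Galois group (Z/107Z)^*. (Z/107Z)^* is cyclic since 107 is an odd prime power (or 4). Hence Gal(Q(zeta_107)/Q) ≅ Z/106Z.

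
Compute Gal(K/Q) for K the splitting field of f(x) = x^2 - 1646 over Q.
Gal(K/Q) = Z/2Z (cyclic of order 2)

x^2 - 1646 is irreducible over Q since 1646 is not a rational square. The splitting field Q(sqrt(1646)) has degree 2 over Q, and its unique nontrivial automorphism is sqrt(1646) ↦ -sqrt(1646). Hence Gal(Q(sqrt(1646))/Q) = Z/2Z.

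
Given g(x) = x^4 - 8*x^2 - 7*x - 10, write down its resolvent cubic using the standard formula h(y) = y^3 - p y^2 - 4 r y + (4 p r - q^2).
h(y) = y^3 + 8*y^2 + 40*y + 271

Identify coefficients: p = -8, q = -7, r = -10.
Plug into h(y) = y^3 - p y^2 - 4 r y + (4 p r - q^2):
  h(y) = y^3 - (-8) y^2 - 4*(-10) y + (4*(-8)*(-10) - (-7)^2)
       = y^3 + (8) y^2 + (40) y + (271).
Simplifying: h(y) = y^3 + 8*y^2 + 40*y + 271.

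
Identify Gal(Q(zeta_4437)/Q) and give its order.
|Gal(Q(zeta_4437)/Q)| = phi(4437) = 2688; group ≅ (Z/4437Z)^* ≅ Z/6Z × Z/16Z × Z/28Z

The n-th cyclotomic polynomial Φ_4437(x) is the minimal polynomial of zeta_4437 over Q and has degree phi(4437) = 2688. So Q(zeta_4437) is a degree-2688 Galois extension with Galois group (Z/4437Z)^*. By CRT, (Z/4437Z)^* ≅ (Z/9Z)^* × (Z/17Z)^* × (Z/29Z)^*. Each prime-power unit group is (Z/9Z)^* ≅ Z/6Z; (Z/17Z)^* ≅ Z/16Z; (Z/29Z)^* ≅ Z/28Z. Hence Gal(Q(zeta_4437)/Q) ≅ Z/6Z × Z/16Z × Z/28Z.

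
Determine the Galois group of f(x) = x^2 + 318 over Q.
Gal(K/Q) = Z/2Z (cyclic of order 2)

x^2 + 318 is irreducible over Q since -318 is not a rational square. The splitting field Q(sqrt(-318)) has degree 2 over Q, and its unique nontrivial automorphism is sqrt(-318) ↦ -sqrt(-318). Hence Gal(Q(sqrt(-318))/Q) = Z/2Z.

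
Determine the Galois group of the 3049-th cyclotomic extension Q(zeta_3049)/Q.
|Gal(Q(zeta_3049)/Q)| = phi(3049) = 3048; group ≅ (Z/3049Z)^* ≅ Z/3048Z

The n-th cyclotomic polynomial Φ_3049(x) is the minimal polynomial of zeta_3049 over Q and has degree phi(3049) = 3048. So Q(zeta_3049) is a degree-3048 Galois extension with Galois group (Z/3049Z)^*. (Z/3049Z)^* is cyclic since 3049 is an odd prime power (or 4). Hence Gal(Q(zeta_3049)/Q) ≅ Z/3048Z.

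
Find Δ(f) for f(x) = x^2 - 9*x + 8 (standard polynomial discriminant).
Δ = 49

For a quadratic a x^2 + b x + c the discriminant is Δ = b^2 - 4ac = (-9)^2 - 4*(1)*(8) = 81 - (32) = 49.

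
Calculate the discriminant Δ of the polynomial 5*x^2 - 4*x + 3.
Δ = -44

For a quadratic a x^2 + b x + c the discriminant is Δ = b^2 - 4ac = (-4)^2 - 4*(5)*(3) = 16 - (60) = -44.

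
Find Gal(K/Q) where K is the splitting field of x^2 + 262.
Gal(K/Q) = Z/2Z (cyclic of order 2)

x^2 + 262 is irreducible over Q since -262 is not a rational square. The splitting field Q(sqrt(-262)) has degree 2 over Q, and its unique nontrivial automorphism is sqrt(-262) ↦ -sqrt(-262). Hence Gal(Q(sqrt(-262))/Q) = Z/2Z.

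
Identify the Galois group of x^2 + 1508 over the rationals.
Gal(K/Q) = Z/2Z (cyclic of order 2)

x^2 + 1508 is irreducible over Q since -1508 is not a rational square. The splitting field Q(sqrt(-1508)) has degree 2 over Q, and its unique nontrivial automorphism is sqrt(-1508) ↦ -sqrt(-1508). Hence Gal(Q(sqrt(-1508))/Q) = Z/2Z.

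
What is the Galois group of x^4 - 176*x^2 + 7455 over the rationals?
Gal(K/Q) = V_4 (Klein four-group, Z/2Z × Z/2Z)

f factors as (x^2 - 105)(x^2 - 71), so the splitting field is K = Q(sqrt(105), sqrt(71)). The elements 105, 71, 7455 are all non-squares in Q, so sqrt(105) and sqrt(71) generate independent quadratic extensions. Thus [K:Q] = 4 and Gal(K/Q) is generated by the two order-2 automorphisms sqrt(105) ↦ -sqrt(105) and sqrt(71) ↦ -sqrt(71), giving V_4.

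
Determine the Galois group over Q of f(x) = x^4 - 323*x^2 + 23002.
Gal(K/Q) = V_4 (Klein four-group, Z/2Z × Z/2Z)

f factors as (x^2 - 106)(x^2 - 217), so the splitting field is K = Q(sqrt(106), sqrt(217)). The elements 106, 217, 23002 are all non-squares in Q, so sqrt(106) and sqrt(217) generate independent quadratic extensions. Thus [K:Q] = 4 and Gal(K/Q) is generated by the two order-2 automorphisms sqrt(106) ↦ -sqrt(106) and sqrt(217) ↦ -sqrt(217), giving V_4.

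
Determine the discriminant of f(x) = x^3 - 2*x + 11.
Δ = -3235

For a depressed cubic x^3 + p x + q the discriminant is Δ = -4 p^3 - 27 q^2 = -4*(-2)^3 - 27*(11)^2 = 32 - 3267 = -3235.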